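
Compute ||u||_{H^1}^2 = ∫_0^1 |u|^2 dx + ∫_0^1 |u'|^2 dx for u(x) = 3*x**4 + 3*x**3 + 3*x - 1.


||u||_{H^1}^2 = 17809/140

The H^1 norm (squared) on an interval (0, L) is
  ||u||_{H^1}^2 = ∫_0^L u(x)^2 dx + ∫_0^L u'(x)^2 dx.
Compute u'(x) = 12*x**3 + 9*x**2 + 3.
Then u(x)^2 = 9*x**8 + 18*x**7 + 9*x**6 + 18*x**5 + 12*x**4 - 6*x**3 + 9*x**2 - 6*x + 1 and u'(x)^2 = 144*x**6 + 216*x**5 + 81*x**4 + 72*x**3 + 54*x**2 + 9.
Integrate each monomial from 0 to 1 using ∫_0^1 c·x^n dx = c·1^(n+1)/(n+1):
  ∫_0^1 u(x)^2 dx = ∫_0^1 (9*x^8 + 18*x^7 + 9*x^6 + 18*x^5 + 12*x^4 - 6*x^3 + 9*x^2 - 6*x + 1) dx. Term by term:
    ∫_0^1 9*x^8 dx = 1;  ∫_0^1 18*x^7 dx = 9/4;  ∫_0^1 9*x^6 dx = 9/7;
    ∫_0^1 18*x^5 dx = 3;  ∫_0^1 12*x^4 dx = 12/5;  ∫_0^1 -6*x^3 dx = -3/2;
    ∫_0^1 9*x^2 dx = 3;  ∫_0^1 -6*x dx = -3;  ∫_0^1 1 dx = 1.
  Sum: 1 + 9/4 + 9/7 + 3 + 12/5 − 3/2 + 3 − 3 + 1 = 1321/140.
  ∫_0^1 u'(x)^2 dx = ∫_0^1 (144*x^6 + 216*x^5 + 81*x^4 + 72*x^3 + 54*x^2 + 9) dx. Term by term:
    ∫_0^1 144*x^6 dx = 144/7;  ∫_0^1 216*x^5 dx = 36;  ∫_0^1 81*x^4 dx = 81/5;
    ∫_0^1 72*x^3 dx = 18;  ∫_0^1 54*x^2 dx = 18;  ∫_0^1 9 dx = 9.
  Sum: 144/7 + 36 + 81/5 + 18 + 18 + 9 = 4122/35.
Adding: ||u||_{H^1}^2 = 1321/140 + 4122/35 = 17809/140.


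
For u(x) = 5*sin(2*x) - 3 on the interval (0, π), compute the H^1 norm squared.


||u||_{H^1(0,π)}^2 = 143*π/2

u'(x) = 10*cos(2*x).
Expand u² and (u')² and integrate term by term on (0, π), using: for integers n ≥ 1, ∫_0^π sin²(nx) dx = ∫_0^π cos²(nx) dx = π/2; for n ≠ n', ∫_0^π sin(nx)sin(n'x) dx = ∫_0^π cos(nx)cos(n'x) dx = 0; and by product-to-sum, ∫_0^π sin(nx)cos(n'x) dx = ½∫_0^π [sin((n+n')x) + sin((n−n')x)] dx, which is 0 when n+n' is even and 2n/(n²−n'²) when n+n' is odd (it need not vanish on (0, π)). For the constant mode: ∫_0^π 1 dx = π, ∫_0^π cos(nx) dx = 0, ∫_0^π sin(nx) dx = (1−(−1)^n)/n.
  u² squared terms: (-3)²·∫1 dx = 9·π = 9*π;  (5)²·∫sin(2x)² dx = 25·π/2 = 25*π/2.
  u² cross terms: 2·(-3)·(5)·∫1·sin(2x) dx = -30·(0) = 0.
  So ∫_0^π u² dx = 9*π + 25*π/2 + 0 = 43*π/2.
  (u')² squared terms: (10)²·∫cos(2x)² dx = 100·π/2 = 50*π.
  So ∫_0^π (u')² dx = 50*π.
||u||_{H^1}^2 = (43*π/2) + (50*π) = 143*π/2.


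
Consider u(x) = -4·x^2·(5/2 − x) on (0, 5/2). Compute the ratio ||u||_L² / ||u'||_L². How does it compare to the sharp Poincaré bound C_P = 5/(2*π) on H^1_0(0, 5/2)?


||u||_L² / ||u'||_L² = 5*sqrt(14)/28 < C_P = 5/(2*π).

u(x) = -4·x^2·(5/2 − x), so u'(x) = 4*x*(3*x - 5).
u(x) = -4·x^2·(5/2 − x) vanishes at x = 0 and x = 5/2, so u ∈ H^1_0(0, 5/2). Differentiate via the product rule and integrate the resulting polynomials term by term.
  ∫_0^5/2 u² dx = ∫_0^5/2 (16*x^6 - 80*x^5 + 100*x^4) dx. Term by term:
    ∫_0^5/2 16*x^6 dx = 78125/56;  ∫_0^5/2 -80*x^5 dx = -78125/24;  ∫_0^5/2 100*x^4 dx = 15625/8.
  Sum: 78125/56 − 78125/24 + 15625/8 = 15625/168.
  ∫_0^5/2 (u')² dx = ∫_0^5/2 (144*x^4 - 480*x^3 + 400*x^2) dx. Term by term:
    ∫_0^5/2 144*x^4 dx = 5625/2;  ∫_0^5/2 -480*x^3 dx = -9375/2;  ∫_0^5/2 400*x^2 dx = 6250/3.
  Sum: 5625/2 − 9375/2 + 6250/3 = 625/3.
∫_0^5/2 u² dx = 15625/168, so ||u||_L² = 125*sqrt(42)/84.
∫_0^5/2 (u')² dx = 625/3, so ||u'||_L² = 25*sqrt(3)/3.
Ratio ||u||_L² / ||u'||_L² = 5*sqrt(14)/28.
Sharp Poincaré constant on H^1_0(0, 5/2) is C_P = L/π = 5/(2*π), achieved by sin(2*π/5·x).
A polynomial bump cannot attain the sharp Poincaré constant (only the first sine eigenfunction does), so the ratio is strictly less than C_P, consistent with ||u||_L² ≤ C_P ||u'||_L².


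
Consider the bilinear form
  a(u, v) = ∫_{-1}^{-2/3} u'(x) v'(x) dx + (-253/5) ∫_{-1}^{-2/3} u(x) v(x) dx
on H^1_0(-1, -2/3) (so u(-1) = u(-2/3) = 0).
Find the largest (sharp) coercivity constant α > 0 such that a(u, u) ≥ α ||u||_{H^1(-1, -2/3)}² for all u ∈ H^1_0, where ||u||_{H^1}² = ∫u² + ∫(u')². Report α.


α = (-253 + 45*π^2)/(5*(1 + 9*π^2))

Coercivity of a(·,·) on H^1_0(-1, -2/3) means a(u, u) ≥ α ||u||_{H^1}² for every u ∈ H^1_0.
The interval has length L = 1/3, and Poincaré/coercivity depend only on L. Here a(u, u) = ∫(u')² + (-253/5)·∫u².
Here c = -253/5 < 0 with |c| < (π/L)² = 9*π^2, so coercivity still holds. The condition a(u,u) ≥ α||u||_{H^1}² reads (1−α)∫(u')² ≥ (α−c)∫u². Any admissible α is ≤ 1 (rapidly oscillating u have ∫u²/∫(u')² → 0), and α = 1 would force 0 ≥ (1−c)∫u², impossible since c < 1; so 1−α > 0. By the sharp Poincaré inequality on H^1_0 of an interval of length L, ∫(u')² ≥ (π/L)²∫u² with equality for the first sine mode sin(π(x−x₀)/L) (x₀ the left endpoint), so the inequality holds for all u iff (1−α)(π/L)² ≥ α − c, i.e. α ≤ ((π/L)² + c)/((π/L)² + 1) = (1 + c(L/π)²)/(1 + (L/π)²). (Direct route, valid since c ≤ 0: Poincaré gives c∫u² ≥ c(L/π)²∫(u')², so a(u,u) ≥ (1 + c(L/π)²)∫(u')², while ||u||_{H^1}² ≤ (1 + (L/π)²)∫(u')²; dividing yields the same α.) With (π/L)² = 9*π^2 and c = -253/5, the largest admissible constant is α = ((π/L)² + c)/((π/L)² + 1).
Simplifying, α = (-253 + 45*π^2)/(5*(1 + 9*π^2)).


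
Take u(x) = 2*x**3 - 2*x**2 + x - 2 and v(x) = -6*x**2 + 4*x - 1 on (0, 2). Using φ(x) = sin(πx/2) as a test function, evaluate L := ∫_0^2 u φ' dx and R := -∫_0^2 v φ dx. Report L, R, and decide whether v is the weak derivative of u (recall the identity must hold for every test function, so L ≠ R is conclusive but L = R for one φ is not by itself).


LHS = -36/π + 192/π^3, RHS = -192/π^3 + 36/π. No, v is not the weak derivative of u.

u(x) = 2*x**3 - 2*x**2 + x - 2, classical derivative u'(x) = 6*x**2 - 4*x + 1.
φ(x) = sin(πx/2), so φ'(x) = π*cos(π*x/2)/2.
Note φ(0) = φ(2) = 0, so the boundary term u·φ vanishes.
LHS = ∫_0^2 u(x) φ'(x) dx = ∫_0^2 (π*x^3*cos(π*x/2) - π*x^2*cos(π*x/2) + π*x*cos(π*x/2)/2 - π*cos(π*x/2)) dx. Term by term:
  ∫_0^2 -π*cos(π*x/2) dx = 0;  ∫_0^2 π*x^3*cos(π*x/2) dx = -48/π + 192/π^3;  ∫_0^2 π*x*cos(π*x/2)/2 dx = -4/π;
  ∫_0^2 -π*x^2*cos(π*x/2) dx = 16/π.
Sum: 0 + -48/π + 192/π^3 − 4/π + 16/π = -36/π + 192/π^3.
So LHS = -36/π + 192/π^3.
∫_0^2 v(x) φ(x) dx = ∫_0^2 (-6*x^2*sin(π*x/2) + 4*x*sin(π*x/2) - sin(π*x/2)) dx. Term by term:
  ∫_0^2 -sin(π*x/2) dx = -4/π;  ∫_0^2 -6*x^2*sin(π*x/2) dx = -48/π + 192/π^3;  ∫_0^2 4*x*sin(π*x/2) dx = 16/π.
Sum: -4/π + -48/π + 192/π^3 + 16/π = -36/π + 192/π^3.
So RHS = -∫_0^2 v(x) φ(x) dx = -192/π^3 + 36/π.
LHS − RHS = -72/π + 384/π^3 ≠ 0, so the identity fails.
(For a valid weak derivative the identity must hold for EVERY test function, in particular this one. The failure shows v is NOT the weak derivative of u.)
Correct weak derivative would be u'(x) = 6*x**2 - 4*x + 1.


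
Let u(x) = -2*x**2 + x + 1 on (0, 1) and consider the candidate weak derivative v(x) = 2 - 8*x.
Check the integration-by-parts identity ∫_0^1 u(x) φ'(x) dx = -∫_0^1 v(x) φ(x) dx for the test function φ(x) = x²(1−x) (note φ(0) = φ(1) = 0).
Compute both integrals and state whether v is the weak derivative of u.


LHS = 7/60, RHS = 7/30. No, v is not the weak derivative of u.

u(x) = -2*x**2 + x + 1, classical derivative u'(x) = 1 - 4*x.
φ(x) = x²(1−x), so φ'(x) = x*(2 - 3*x).
Note φ(0) = φ(1) = 0, so the boundary term u·φ vanishes.
LHS = ∫_0^1 u(x) φ'(x) dx = ∫_0^1 (6*x^4 - 7*x^3 - x^2 + 2*x) dx. Term by term:
  ∫_0^1 6*x^4 dx = 6/5;  ∫_0^1 -7*x^3 dx = -7/4;  ∫_0^1 -x^2 dx = -1/3;
  ∫_0^1 2*x dx = 1.
Sum: 6/5 − 7/4 − 1/3 + 1 = 7/60.
So LHS = 7/60.
∫_0^1 v(x) φ(x) dx = ∫_0^1 (8*x^4 - 10*x^3 + 2*x^2) dx. Term by term:
  ∫_0^1 8*x^4 dx = 8/5;  ∫_0^1 -10*x^3 dx = -5/2;  ∫_0^1 2*x^2 dx = 2/3.
Sum: 8/5 − 5/2 + 2/3 = -7/30.
So RHS = -∫_0^1 v(x) φ(x) dx = 7/30.
LHS − RHS = -7/60 ≠ 0, so the identity fails.
(For a valid weak derivative the identity must hold for EVERY test function, in particular this one. The failure shows v is NOT the weak derivative of u.)
Correct weak derivative would be u'(x) = 1 - 4*x.


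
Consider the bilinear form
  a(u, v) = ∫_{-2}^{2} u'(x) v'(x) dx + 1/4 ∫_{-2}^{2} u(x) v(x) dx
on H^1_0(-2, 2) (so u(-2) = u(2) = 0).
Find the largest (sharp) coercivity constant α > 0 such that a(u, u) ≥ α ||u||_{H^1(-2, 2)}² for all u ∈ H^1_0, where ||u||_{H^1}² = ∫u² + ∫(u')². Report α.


α = (4 + π^2)/(π^2 + 16)

Coercivity of a(·,·) on H^1_0(-2, 2) means a(u, u) ≥ α ||u||_{H^1}² for every u ∈ H^1_0.
The interval has length L = 4, and Poincaré/coercivity depend only on L. Here a(u, u) = ∫(u')² + (1/4)·∫u².
Here 0 < c = 1/4 < 1. The condition a(u,u) ≥ α||u||_{H^1}² reads (1−α)∫(u')² ≥ (α−c)∫u². Any admissible α is ≤ 1 (rapidly oscillating u have ∫u²/∫(u')² → 0), and α = 1 would force 0 ≥ (1−c)∫u², impossible since c < 1; so 1−α > 0. By the sharp Poincaré inequality on H^1_0 of an interval of length L, ∫(u')² ≥ (π/L)²∫u² with equality for the first sine mode sin(π(x−x₀)/L) (x₀ the left endpoint), so the inequality holds for all u iff (1−α)(π/L)² ≥ α − c, i.e. α ≤ ((π/L)² + c)/((π/L)² + 1) = (1 + c(L/π)²)/(1 + (L/π)²). With (π/L)² = π^2/16 and c = 1/4, the largest admissible constant is α = ((π/L)² + c)/((π/L)² + 1).
Simplifying, α = (4 + π^2)/(π^2 + 16).


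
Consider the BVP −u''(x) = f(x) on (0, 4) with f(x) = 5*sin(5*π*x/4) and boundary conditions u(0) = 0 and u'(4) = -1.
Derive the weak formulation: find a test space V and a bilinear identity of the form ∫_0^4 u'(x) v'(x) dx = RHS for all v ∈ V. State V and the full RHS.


V = {v ∈ H^1(0, 4) : v(0) = 0} (test functions vanish at x = 0 where u is specified); weak form: ∫_0^4 u'v' dx = ∫_0^4 (5*sin(5*π*x/4)) v dx − v(4) for all v ∈ V.

Multiply both sides by a test function v and integrate from 0 to 4:
  ∫_0^4 −u''(x) v(x) dx = ∫_0^4 f(x) v(x) dx.
Integrate the LHS by parts once:
  ∫_0^4 −u'' v dx = −[u'(x) v(x)]_0^4 + ∫_0^4 u'(x) v'(x) dx.
Thus ∫_0^4 u'(x) v'(x) dx = ∫_0^4 f(x) v(x) dx + [u'(x) v(x)]_0^4.
Choose V so that boundary terms are either known or forced to vanish.
Mixed BC: u(0) = 0 (Dirichlet) and u'(4) = -1 (Neumann). Define V = {v ∈ H^1(0, 4) : v(0) = 0}. Then [u' v]_0^4 = u'(4)·v(4) − u'(0)·0 = − v(4).
Weak formulation: find u (satisfying any essential BC) such that ∫_0^4 u'(x) v'(x) dx = ∫_0^4 f v dx − v(4) for all v ∈ V (Dirichlet at 0 absorbed into V; Neumann datum at x = 4 contributes the boundary term).
Substituting f(x) = 5*sin(5*π*x/4), the right-hand side is ∫_0^4 (5*sin(5*π*x/4)) v dx − v(4).


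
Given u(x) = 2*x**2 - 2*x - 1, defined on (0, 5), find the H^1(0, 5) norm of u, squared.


||u||_{H^1}^2 = 5375/3

The H^1 norm (squared) on an interval (0, L) is
  ||u||_{H^1}^2 = ∫_0^L u(x)^2 dx + ∫_0^L u'(x)^2 dx.
Compute u'(x) = 4*x - 2.
Then u(x)^2 = 4*x**4 - 8*x**3 + 4*x + 1 and u'(x)^2 = 16*x**2 - 16*x + 4.
Integrate each monomial from 0 to 5 using ∫_0^5 c·x^n dx = c·5^(n+1)/(n+1):
  ∫_0^5 u(x)^2 dx = ∫_0^5 (4*x^4 - 8*x^3 + 4*x + 1) dx. Term by term:
    ∫_0^5 4*x^4 dx = 2500;  ∫_0^5 -8*x^3 dx = -1250;  ∫_0^5 4*x dx = 50;
    ∫_0^5 1 dx = 5.
  Sum: 2500 − 1250 + 50 + 5 = 1305.
  ∫_0^5 u'(x)^2 dx = ∫_0^5 (16*x^2 - 16*x + 4) dx. Term by term:
    ∫_0^5 16*x^2 dx = 2000/3;  ∫_0^5 -16*x dx = -200;  ∫_0^5 4 dx = 20.
  Sum: 2000/3 − 200 + 20 = 1460/3.
Adding: ||u||_{H^1}^2 = 1305 + 1460/3 = 5375/3.


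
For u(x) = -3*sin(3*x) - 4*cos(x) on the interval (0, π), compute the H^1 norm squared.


||u||_{H^1(0,π)}^2 = 61*π

u'(x) = 4*sin(x) - 9*cos(3*x).
Expand u² and (u')² and integrate term by term on (0, π), using: for integers n ≥ 1, ∫_0^π sin²(nx) dx = ∫_0^π cos²(nx) dx = π/2; for n ≠ n', ∫_0^π sin(nx)sin(n'x) dx = ∫_0^π cos(nx)cos(n'x) dx = 0; and by product-to-sum, ∫_0^π sin(nx)cos(n'x) dx = ½∫_0^π [sin((n+n')x) + sin((n−n')x)] dx, which is 0 when n+n' is even and 2n/(n²−n'²) when n+n' is odd (it need not vanish on (0, π)).
  u² squared terms: (-4)²·∫cos(x)² dx = 16·π/2 = 8*π;  (-3)²·∫sin(3x)² dx = 9·π/2 = 9*π/2.
  u² cross terms: 2·(-4)·(-3)·∫cos(x)·sin(3x) dx = 24·(0) = 0.
  So ∫_0^π u² dx = 8*π + 9*π/2 + 0 = 25*π/2.
  (u')² squared terms: (-9)²·∫cos(3x)² dx = 81·π/2 = 81*π/2;  (4)²·∫sin(x)² dx = 16·π/2 = 8*π.
  (u')² cross terms: 2·(-9)·(4)·∫cos(3x)·sin(x) dx = -72·(0) = 0.
  So ∫_0^π (u')² dx = 81*π/2 + 8*π + 0 = 97*π/2.
||u||_{H^1}^2 = (25*π/2) + (97*π/2) = 61*π.


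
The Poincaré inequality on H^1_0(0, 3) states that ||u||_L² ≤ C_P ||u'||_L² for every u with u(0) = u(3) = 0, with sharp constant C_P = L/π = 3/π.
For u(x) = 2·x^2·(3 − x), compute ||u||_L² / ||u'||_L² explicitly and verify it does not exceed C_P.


||u||_L² / ||u'||_L² = 3*sqrt(14)/14 < C_P = 3/π.

u(x) = 2·x^2·(3 − x), so u'(x) = 6*x*(2 - x).
u(x) = 2·x^2·(3 − x) vanishes at x = 0 and x = 3, so u ∈ H^1_0(0, 3). Differentiate via the product rule and integrate the resulting polynomials term by term.
  ∫_0^3 u² dx = ∫_0^3 (4*x^6 - 24*x^5 + 36*x^4) dx. Term by term:
    ∫_0^3 4*x^6 dx = 8748/7;  ∫_0^3 -24*x^5 dx = -2916;  ∫_0^3 36*x^4 dx = 8748/5.
  Sum: 8748/7 − 2916 + 8748/5 = 2916/35.
  ∫_0^3 (u')² dx = ∫_0^3 (36*x^4 - 144*x^3 + 144*x^2) dx. Term by term:
    ∫_0^3 36*x^4 dx = 8748/5;  ∫_0^3 -144*x^3 dx = -2916;  ∫_0^3 144*x^2 dx = 1296.
  Sum: 8748/5 − 2916 + 1296 = 648/5.
∫_0^3 u² dx = 2916/35, so ||u||_L² = 54*sqrt(35)/35.
∫_0^3 (u')² dx = 648/5, so ||u'||_L² = 18*sqrt(10)/5.
Ratio ||u||_L² / ||u'||_L² = 3*sqrt(14)/14.
Sharp Poincaré constant on H^1_0(0, 3) is C_P = L/π = 3/π, achieved by sin(π/3·x).
A polynomial bump cannot attain the sharp Poincaré constant (only the first sine eigenfunction does), so the ratio is strictly less than C_P, consistent with ||u||_L² ≤ C_P ||u'||_L².


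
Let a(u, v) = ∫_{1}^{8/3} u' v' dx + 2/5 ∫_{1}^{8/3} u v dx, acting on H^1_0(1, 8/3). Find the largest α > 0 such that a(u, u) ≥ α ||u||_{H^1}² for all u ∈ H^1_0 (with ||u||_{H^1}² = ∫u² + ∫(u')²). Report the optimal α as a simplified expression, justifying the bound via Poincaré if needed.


α = (10 + 9*π^2)/(25 + 9*π^2)

Coercivity of a(·,·) on H^1_0(1, 8/3) means a(u, u) ≥ α ||u||_{H^1}² for every u ∈ H^1_0.
The interval has length L = 5/3, and Poincaré/coercivity depend only on L. Here a(u, u) = ∫(u')² + (2/5)·∫u².
Here 0 < c = 2/5 < 1. The condition a(u,u) ≥ α||u||_{H^1}² reads (1−α)∫(u')² ≥ (α−c)∫u². Any admissible α is ≤ 1 (rapidly oscillating u have ∫u²/∫(u')² → 0), and α = 1 would force 0 ≥ (1−c)∫u², impossible since c < 1; so 1−α > 0. By the sharp Poincaré inequality on H^1_0 of an interval of length L, ∫(u')² ≥ (π/L)²∫u² with equality for the first sine mode sin(π(x−x₀)/L) (x₀ the left endpoint), so the inequality holds for all u iff (1−α)(π/L)² ≥ α − c, i.e. α ≤ ((π/L)² + c)/((π/L)² + 1) = (1 + c(L/π)²)/(1 + (L/π)²). With (π/L)² = 9*π^2/25 and c = 2/5, the largest admissible constant is α = ((π/L)² + c)/((π/L)² + 1).
Simplifying, α = (10 + 9*π^2)/(25 + 9*π^2).


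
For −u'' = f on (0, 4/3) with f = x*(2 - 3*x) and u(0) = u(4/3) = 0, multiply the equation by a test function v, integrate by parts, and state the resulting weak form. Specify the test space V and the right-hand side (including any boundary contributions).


V = H^1_0(0, 4/3) (so v(0) = v(4/3) = 0); weak form: ∫_0^4/3 u'v' dx = ∫_0^4/3 (x*(2 - 3*x)) v dx for all v ∈ V.

Multiply both sides by a test function v and integrate from 0 to 4/3:
  ∫_0^4/3 −u''(x) v(x) dx = ∫_0^4/3 f(x) v(x) dx.
Integrate the LHS by parts once:
  ∫_0^4/3 −u'' v dx = −[u'(x) v(x)]_0^4/3 + ∫_0^4/3 u'(x) v'(x) dx.
Thus ∫_0^4/3 u'(x) v'(x) dx = ∫_0^4/3 f(x) v(x) dx + [u'(x) v(x)]_0^4/3.
Choose V so that boundary terms are either known or forced to vanish.
u is Dirichlet: u(0) = u(4/3) = 0. Let V = H^1_0(0, 4/3); then v(0) = v(4/3) = 0, and [u' v]_0^4/3 = 0.
Weak formulation: find u (satisfying any essential BC) such that ∫_0^4/3 u'(x) v'(x) dx = ∫_0^4/3 f v dx for all v ∈ V.
Substituting f(x) = x*(2 - 3*x), the right-hand side is ∫_0^4/3 (x*(2 - 3*x)) v dx.


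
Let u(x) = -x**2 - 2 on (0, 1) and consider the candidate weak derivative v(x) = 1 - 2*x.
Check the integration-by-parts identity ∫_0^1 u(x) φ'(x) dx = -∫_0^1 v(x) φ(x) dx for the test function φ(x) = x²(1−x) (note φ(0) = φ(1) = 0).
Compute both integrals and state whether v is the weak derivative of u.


LHS = 1/10, RHS = 1/60. No, v is not the weak derivative of u.

u(x) = -x**2 - 2, classical derivative u'(x) = -2*x.
φ(x) = x²(1−x), so φ'(x) = x*(2 - 3*x).
Note φ(0) = φ(1) = 0, so the boundary term u·φ vanishes.
LHS = ∫_0^1 u(x) φ'(x) dx = ∫_0^1 (3*x^4 - 2*x^3 + 6*x^2 - 4*x) dx. Term by term:
  ∫_0^1 3*x^4 dx = 3/5;  ∫_0^1 -2*x^3 dx = -1/2;  ∫_0^1 6*x^2 dx = 2;
  ∫_0^1 -4*x dx = -2.
Sum: 3/5 − 1/2 + 2 − 2 = 1/10.
So LHS = 1/10.
∫_0^1 v(x) φ(x) dx = ∫_0^1 (2*x^4 - 3*x^3 + x^2) dx. Term by term:
  ∫_0^1 2*x^4 dx = 2/5;  ∫_0^1 -3*x^3 dx = -3/4;  ∫_0^1 x^2 dx = 1/3.
Sum: 2/5 − 3/4 + 1/3 = -1/60.
So RHS = -∫_0^1 v(x) φ(x) dx = 1/60.
LHS − RHS = 1/12 ≠ 0, so the identity fails.
(For a valid weak derivative the identity must hold for EVERY test function, in particular this one. The failure shows v is NOT the weak derivative of u.)
Correct weak derivative would be u'(x) = -2*x.


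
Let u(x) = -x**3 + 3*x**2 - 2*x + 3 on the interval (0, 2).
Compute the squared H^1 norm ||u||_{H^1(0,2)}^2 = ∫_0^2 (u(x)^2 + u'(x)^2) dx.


||u||_{H^1}^2 = 2074/105

The H^1 norm (squared) on an interval (0, L) is
  ||u||_{H^1}^2 = ∫_0^L u(x)^2 dx + ∫_0^L u'(x)^2 dx.
Compute u'(x) = -3*x**2 + 6*x - 2.
Then u(x)^2 = x**6 - 6*x**5 + 13*x**4 - 18*x**3 + 22*x**2 - 12*x + 9 and u'(x)^2 = 9*x**4 - 36*x**3 + 48*x**2 - 24*x + 4.
Integrate each monomial from 0 to 2 using ∫_0^2 c·x^n dx = c·2^(n+1)/(n+1):
  ∫_0^2 u(x)^2 dx = ∫_0^2 (x^6 - 6*x^5 + 13*x^4 - 18*x^3 + 22*x^2 - 12*x + 9) dx. Term by term:
    ∫_0^2 x^6 dx = 128/7;  ∫_0^2 -6*x^5 dx = -64;  ∫_0^2 13*x^4 dx = 416/5;
    ∫_0^2 -18*x^3 dx = -72;  ∫_0^2 22*x^2 dx = 176/3;  ∫_0^2 -12*x dx = -24;
    ∫_0^2 9 dx = 18.
  Sum: 128/7 − 64 + 416/5 − 72 + 176/3 − 24 + 18 = 1906/105.
  ∫_0^2 u'(x)^2 dx = ∫_0^2 (9*x^4 - 36*x^3 + 48*x^2 - 24*x + 4) dx. Term by term:
    ∫_0^2 9*x^4 dx = 288/5;  ∫_0^2 -36*x^3 dx = -144;  ∫_0^2 48*x^2 dx = 128;
    ∫_0^2 -24*x dx = -48;  ∫_0^2 4 dx = 8.
  Sum: 288/5 − 144 + 128 − 48 + 8 = 8/5.
Adding: ||u||_{H^1}^2 = 1906/105 + 8/5 = 2074/105.


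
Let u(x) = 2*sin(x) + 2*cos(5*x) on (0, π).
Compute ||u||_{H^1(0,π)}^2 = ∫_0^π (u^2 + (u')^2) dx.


||u||_{H^1(0,π)}^2 = 56*π

u'(x) = -10*sin(5*x) + 2*cos(x).
Expand u² and (u')² and integrate term by term on (0, π), using: for integers n ≥ 1, ∫_0^π sin²(nx) dx = ∫_0^π cos²(nx) dx = π/2; for n ≠ n', ∫_0^π sin(nx)sin(n'x) dx = ∫_0^π cos(nx)cos(n'x) dx = 0; and by product-to-sum, ∫_0^π sin(nx)cos(n'x) dx = ½∫_0^π [sin((n+n')x) + sin((n−n')x)] dx, which is 0 when n+n' is even and 2n/(n²−n'²) when n+n' is odd (it need not vanish on (0, π)).
  u² squared terms: (2)²·∫cos(5x)² dx = 4·π/2 = 2*π;  (2)²·∫sin(x)² dx = 4·π/2 = 2*π.
  u² cross terms: 2·(2)·(2)·∫cos(5x)·sin(x) dx = 8·(0) = 0.
  So ∫_0^π u² dx = 2*π + 2*π + 0 = 4*π.
  (u')² squared terms: (-10)²·∫sin(5x)² dx = 100·π/2 = 50*π;  (2)²·∫cos(x)² dx = 4·π/2 = 2*π.
  (u')² cross terms: 2·(-10)·(2)·∫sin(5x)·cos(x) dx = -40·(0) = 0.
  So ∫_0^π (u')² dx = 50*π + 2*π + 0 = 52*π.
||u||_{H^1}^2 = (4*π) + (52*π) = 56*π.


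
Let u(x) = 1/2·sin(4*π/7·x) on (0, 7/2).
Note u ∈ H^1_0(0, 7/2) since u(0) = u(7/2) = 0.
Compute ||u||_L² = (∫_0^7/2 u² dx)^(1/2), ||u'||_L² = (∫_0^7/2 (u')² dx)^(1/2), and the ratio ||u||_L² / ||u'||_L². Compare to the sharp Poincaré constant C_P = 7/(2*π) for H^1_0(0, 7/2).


||u||_L² / ||u'||_L² = 7/(4*π) < C_P = 7/(2*π).

u(x) = 1/2·sin(4*π/7·x), so u'(x) = 2*π*cos(4*π*x/7)/7.
Writing u(x) = A·sin(kπx/L) with A = 1/2 and k = 2, use ∫_0^L sin²(kπx/L) dx = L/2 and ∫_0^L cos²(kπx/L) dx = L/2.
u² = 1/4·sin²(4*π/7·x) and (u')² = 4*π^2/49·cos²(4*π/7·x), and each of sin², cos² integrates to L/2 = 7/4 over (0, 7/2).
∫_0^7/2 u² dx = 7/16, so ||u||_L² = sqrt(7)/4.
∫_0^7/2 (u')² dx = π^2/7, so ||u'||_L² = sqrt(7)*π/7.
Ratio ||u||_L² / ||u'||_L² = 7/(4*π).
Sharp Poincaré constant on H^1_0(0, 7/2) is C_P = L/π = 7/(2*π), achieved by sin(2*π/7·x).
This is the k = 2 harmonic; the ratio L/(kπ) is strictly less than C_P = L/π, consistent with the sharp inequality ||u||_L² ≤ C_P ||u'||_L².


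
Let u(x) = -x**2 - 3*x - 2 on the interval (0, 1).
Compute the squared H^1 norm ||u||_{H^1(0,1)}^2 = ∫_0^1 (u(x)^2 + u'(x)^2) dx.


||u||_{H^1}^2 = 971/30

The H^1 norm (squared) on an interval (0, L) is
  ||u||_{H^1}^2 = ∫_0^L u(x)^2 dx + ∫_0^L u'(x)^2 dx.
Compute u'(x) = -2*x - 3.
Then u(x)^2 = x**4 + 6*x**3 + 13*x**2 + 12*x + 4 and u'(x)^2 = 4*x**2 + 12*x + 9.
Integrate each monomial from 0 to 1 using ∫_0^1 c·x^n dx = c·1^(n+1)/(n+1):
  ∫_0^1 u(x)^2 dx = ∫_0^1 (x^4 + 6*x^3 + 13*x^2 + 12*x + 4) dx. Term by term:
    ∫_0^1 x^4 dx = 1/5;  ∫_0^1 6*x^3 dx = 3/2;  ∫_0^1 13*x^2 dx = 13/3;
    ∫_0^1 12*x dx = 6;  ∫_0^1 4 dx = 4.
  Sum: 1/5 + 3/2 + 13/3 + 6 + 4 = 481/30.
  ∫_0^1 u'(x)^2 dx = ∫_0^1 (4*x^2 + 12*x + 9) dx. Term by term:
    ∫_0^1 4*x^2 dx = 4/3;  ∫_0^1 12*x dx = 6;  ∫_0^1 9 dx = 9.
  Sum: 4/3 + 6 + 9 = 49/3.
Adding: ||u||_{H^1}^2 = 481/30 + 49/3 = 971/30.


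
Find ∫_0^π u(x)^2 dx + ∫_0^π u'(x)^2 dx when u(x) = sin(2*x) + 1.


||u||_{H^1(0,π)}^2 = 7*π/2

u'(x) = 2*cos(2*x).
Expand u² and (u')² and integrate term by term on (0, π), using: for integers n ≥ 1, ∫_0^π sin²(nx) dx = ∫_0^π cos²(nx) dx = π/2; for n ≠ n', ∫_0^π sin(nx)sin(n'x) dx = ∫_0^π cos(nx)cos(n'x) dx = 0; and by product-to-sum, ∫_0^π sin(nx)cos(n'x) dx = ½∫_0^π [sin((n+n')x) + sin((n−n')x)] dx, which is 0 when n+n' is even and 2n/(n²−n'²) when n+n' is odd (it need not vanish on (0, π)). For the constant mode: ∫_0^π 1 dx = π, ∫_0^π cos(nx) dx = 0, ∫_0^π sin(nx) dx = (1−(−1)^n)/n.
  u² squared terms: (1)²·∫1 dx = 1·π = π;  (1)²·∫sin(2x)² dx = 1·π/2 = π/2.
  u² cross terms: 2·(1)·(1)·∫1·sin(2x) dx = 2·(0) = 0.
  So ∫_0^π u² dx = π + π/2 + 0 = 3*π/2.
  (u')² squared terms: (2)²·∫cos(2x)² dx = 4·π/2 = 2*π.
  So ∫_0^π (u')² dx = 2*π.
||u||_{H^1}^2 = (3*π/2) + (2*π) = 7*π/2.


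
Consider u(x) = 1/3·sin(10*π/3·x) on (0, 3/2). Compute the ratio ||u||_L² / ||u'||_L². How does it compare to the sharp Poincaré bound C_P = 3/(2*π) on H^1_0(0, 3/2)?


||u||_L² / ||u'||_L² = 3/(10*π) < C_P = 3/(2*π).

u(x) = 1/3·sin(10*π/3·x), so u'(x) = 10*π*cos(10*π*x/3)/9.
Writing u(x) = A·sin(kπx/L) with A = 1/3 and k = 5, use ∫_0^L sin²(kπx/L) dx = L/2 and ∫_0^L cos²(kπx/L) dx = L/2.
u² = 1/9·sin²(10*π/3·x) and (u')² = 100*π^2/81·cos²(10*π/3·x), and each of sin², cos² integrates to L/2 = 3/4 over (0, 3/2).
∫_0^3/2 u² dx = 1/12, so ||u||_L² = sqrt(3)/6.
∫_0^3/2 (u')² dx = 25*π^2/27, so ||u'||_L² = 5*sqrt(3)*π/9.
Ratio ||u||_L² / ||u'||_L² = 3/(10*π).
Sharp Poincaré constant on H^1_0(0, 3/2) is C_P = L/π = 3/(2*π), achieved by sin(2*π/3·x).
This is the k = 5 harmonic; the ratio L/(kπ) is strictly less than C_P = L/π, consistent with the sharp inequality ||u||_L² ≤ C_P ||u'||_L².


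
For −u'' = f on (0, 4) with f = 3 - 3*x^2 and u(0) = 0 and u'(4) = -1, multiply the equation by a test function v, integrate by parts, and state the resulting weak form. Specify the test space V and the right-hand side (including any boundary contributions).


V = {v ∈ H^1(0, 4) : v(0) = 0} (test functions vanish at x = 0 where u is specified); weak form: ∫_0^4 u'v' dx = ∫_0^4 (3 - 3*x^2) v dx − v(4) for all v ∈ V.

Multiply both sides by a test function v and integrate from 0 to 4:
  ∫_0^4 −u''(x) v(x) dx = ∫_0^4 f(x) v(x) dx.
Integrate the LHS by parts once:
  ∫_0^4 −u'' v dx = −[u'(x) v(x)]_0^4 + ∫_0^4 u'(x) v'(x) dx.
Thus ∫_0^4 u'(x) v'(x) dx = ∫_0^4 f(x) v(x) dx + [u'(x) v(x)]_0^4.
Choose V so that boundary terms are either known or forced to vanish.
Mixed BC: u(0) = 0 (Dirichlet) and u'(4) = -1 (Neumann). Define V = {v ∈ H^1(0, 4) : v(0) = 0}. Then [u' v]_0^4 = u'(4)·v(4) − u'(0)·0 = − v(4).
Weak formulation: find u (satisfying any essential BC) such that ∫_0^4 u'(x) v'(x) dx = ∫_0^4 f v dx − v(4) for all v ∈ V (Dirichlet at 0 absorbed into V; Neumann datum at x = 4 contributes the boundary term).
Substituting f(x) = 3 - 3*x^2, the right-hand side is ∫_0^4 (3 - 3*x^2) v dx − v(4).


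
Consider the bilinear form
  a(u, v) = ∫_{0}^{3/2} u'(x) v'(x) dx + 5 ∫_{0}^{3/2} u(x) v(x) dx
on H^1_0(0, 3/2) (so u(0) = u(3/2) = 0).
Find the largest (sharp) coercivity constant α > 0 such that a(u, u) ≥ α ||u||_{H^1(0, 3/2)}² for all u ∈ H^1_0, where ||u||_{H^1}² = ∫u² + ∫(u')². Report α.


α = 1

Coercivity of a(·,·) on H^1_0(0, 3/2) means a(u, u) ≥ α ||u||_{H^1}² for every u ∈ H^1_0.
The interval has length L = 3/2, and Poincaré/coercivity depend only on L. Here a(u, u) = ∫(u')² + (5)·∫u².
Here c = 5 ≥ 1, so a(u,u) = ∫(u')² + c∫u² ≥ ∫(u')² + ∫u² = ||u||_{H^1}², i.e. α = 1 works. No larger α is possible: a(u,u) ≥ α||u||_{H^1}² means (1−α)∫(u')² ≥ (α−c)∫u², and for the modes u_n = sin(nπ(x−x₀)/L) (x₀ the left endpoint) one has ∫u_n²/∫(u_n')² = (L/(nπ))² → 0, so a(u_n,u_n)/||u_n||_{H^1}² → 1. Hence the optimal constant is α = 1.
Therefore α = 1.


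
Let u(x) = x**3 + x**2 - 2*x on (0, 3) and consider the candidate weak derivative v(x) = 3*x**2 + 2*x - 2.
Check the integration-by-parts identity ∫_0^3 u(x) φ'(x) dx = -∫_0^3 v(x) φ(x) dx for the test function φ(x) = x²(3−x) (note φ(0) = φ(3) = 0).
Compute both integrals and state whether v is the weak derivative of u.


LHS = -837/10, RHS = -837/10. Yes, v = u' weakly.

u(x) = x**3 + x**2 - 2*x, classical derivative u'(x) = 3*x**2 + 2*x - 2.
φ(x) = x²(3−x), so φ'(x) = 3*x*(2 - x).
Note φ(0) = φ(3) = 0, so the boundary term u·φ vanishes.
LHS = ∫_0^3 u(x) φ'(x) dx = ∫_0^3 (-3*x^5 + 3*x^4 + 12*x^3 - 12*x^2) dx. Term by term:
  ∫_0^3 -3*x^5 dx = -729/2;  ∫_0^3 3*x^4 dx = 729/5;  ∫_0^3 12*x^3 dx = 243;
  ∫_0^3 -12*x^2 dx = -108.
Sum: -729/2 + 729/5 + 243 − 108 = -837/10.
So LHS = -837/10.
∫_0^3 v(x) φ(x) dx = ∫_0^3 (-3*x^5 + 7*x^4 + 8*x^3 - 6*x^2) dx. Term by term:
  ∫_0^3 -3*x^5 dx = -729/2;  ∫_0^3 7*x^4 dx = 1701/5;  ∫_0^3 8*x^3 dx = 162;
  ∫_0^3 -6*x^2 dx = -54.
Sum: -729/2 + 1701/5 + 162 − 54 = 837/10.
So RHS = -∫_0^3 v(x) φ(x) dx = -837/10.
LHS = RHS, so the identity holds for this test φ.
Moreover u is smooth here and v(x) = u'(x) = 3*x**2 + 2*x - 2 pointwise, so the identity holds for every test function. Hence v is the weak derivative of u.


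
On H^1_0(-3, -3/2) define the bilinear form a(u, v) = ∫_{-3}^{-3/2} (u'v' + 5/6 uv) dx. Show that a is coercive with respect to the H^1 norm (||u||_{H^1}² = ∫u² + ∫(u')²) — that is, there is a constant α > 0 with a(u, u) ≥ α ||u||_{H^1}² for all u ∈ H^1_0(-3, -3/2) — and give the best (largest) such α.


α = (15 + 8*π^2)/(2*(9 + 4*π^2))

Coercivity of a(·,·) on H^1_0(-3, -3/2) means a(u, u) ≥ α ||u||_{H^1}² for every u ∈ H^1_0.
The interval has length L = 3/2, and Poincaré/coercivity depend only on L. Here a(u, u) = ∫(u')² + (5/6)·∫u².
Here 0 < c = 5/6 < 1. The condition a(u,u) ≥ α||u||_{H^1}² reads (1−α)∫(u')² ≥ (α−c)∫u². Any admissible α is ≤ 1 (rapidly oscillating u have ∫u²/∫(u')² → 0), and α = 1 would force 0 ≥ (1−c)∫u², impossible since c < 1; so 1−α > 0. By the sharp Poincaré inequality on H^1_0 of an interval of length L, ∫(u')² ≥ (π/L)²∫u² with equality for the first sine mode sin(π(x−x₀)/L) (x₀ the left endpoint), so the inequality holds for all u iff (1−α)(π/L)² ≥ α − c, i.e. α ≤ ((π/L)² + c)/((π/L)² + 1) = (1 + c(L/π)²)/(1 + (L/π)²). With (π/L)² = 4*π^2/9 and c = 5/6, the largest admissible constant is α = ((π/L)² + c)/((π/L)² + 1).
Simplifying, α = (15 + 8*π^2)/(2*(9 + 4*π^2)).


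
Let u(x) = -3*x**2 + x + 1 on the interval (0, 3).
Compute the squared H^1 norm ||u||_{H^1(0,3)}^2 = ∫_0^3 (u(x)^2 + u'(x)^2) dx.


||u||_{H^1}^2 = 5559/10

The H^1 norm (squared) on an interval (0, L) is
  ||u||_{H^1}^2 = ∫_0^L u(x)^2 dx + ∫_0^L u'(x)^2 dx.
Compute u'(x) = 1 - 6*x.
Then u(x)^2 = 9*x**4 - 6*x**3 - 5*x**2 + 2*x + 1 and u'(x)^2 = 36*x**2 - 12*x + 1.
Integrate each monomial from 0 to 3 using ∫_0^3 c·x^n dx = c·3^(n+1)/(n+1):
  ∫_0^3 u(x)^2 dx = ∫_0^3 (9*x^4 - 6*x^3 - 5*x^2 + 2*x + 1) dx. Term by term:
    ∫_0^3 9*x^4 dx = 2187/5;  ∫_0^3 -6*x^3 dx = -243/2;  ∫_0^3 -5*x^2 dx = -45;
    ∫_0^3 2*x dx = 9;  ∫_0^3 1 dx = 3.
  Sum: 2187/5 − 243/2 − 45 + 9 + 3 = 2829/10.
  ∫_0^3 u'(x)^2 dx = ∫_0^3 (36*x^2 - 12*x + 1) dx. Term by term:
    ∫_0^3 36*x^2 dx = 324;  ∫_0^3 -12*x dx = -54;  ∫_0^3 1 dx = 3.
  Sum: 324 − 54 + 3 = 273.
Adding: ||u||_{H^1}^2 = 2829/10 + 273 = 5559/10.


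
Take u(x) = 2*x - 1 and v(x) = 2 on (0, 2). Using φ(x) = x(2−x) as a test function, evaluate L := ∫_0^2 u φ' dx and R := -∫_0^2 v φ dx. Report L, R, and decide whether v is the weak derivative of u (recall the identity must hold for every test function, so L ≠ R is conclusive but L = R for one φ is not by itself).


LHS = -8/3, RHS = -8/3. Yes, v = u' weakly.

u(x) = 2*x - 1, classical derivative u'(x) = 2.
φ(x) = x(2−x), so φ'(x) = 2 - 2*x.
Note φ(0) = φ(2) = 0, so the boundary term u·φ vanishes.
LHS = ∫_0^2 u(x) φ'(x) dx = ∫_0^2 (-4*x^2 + 6*x - 2) dx. Term by term:
  ∫_0^2 -4*x^2 dx = -32/3;  ∫_0^2 6*x dx = 12;  ∫_0^2 -2 dx = -4.
Sum: -32/3 + 12 − 4 = -8/3.
So LHS = -8/3.
∫_0^2 v(x) φ(x) dx = ∫_0^2 (-2*x^2 + 4*x) dx. Term by term:
  ∫_0^2 -2*x^2 dx = -16/3;  ∫_0^2 4*x dx = 8.
Sum: -16/3 + 8 = 8/3.
So RHS = -∫_0^2 v(x) φ(x) dx = -8/3.
LHS = RHS, so the identity holds for this test φ.
Moreover u is smooth here and v(x) = u'(x) = 2 pointwise, so the identity holds for every test function. Hence v is the weak derivative of u.


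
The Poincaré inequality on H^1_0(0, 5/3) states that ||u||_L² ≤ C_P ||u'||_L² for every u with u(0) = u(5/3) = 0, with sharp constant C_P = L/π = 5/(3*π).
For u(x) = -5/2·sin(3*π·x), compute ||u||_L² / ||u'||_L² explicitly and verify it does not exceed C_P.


||u||_L² / ||u'||_L² = 1/(3*π) < C_P = 5/(3*π).

u(x) = -5/2·sin(3*π·x), so u'(x) = -15*π*cos(3*π*x)/2.
Writing u(x) = A·sin(kπx/L) with A = -5/2 and k = 5, use ∫_0^L sin²(kπx/L) dx = L/2 and ∫_0^L cos²(kπx/L) dx = L/2.
u² = 25/4·sin²(3*π·x) and (u')² = 225*π^2/4·cos²(3*π·x), and each of sin², cos² integrates to L/2 = 5/6 over (0, 5/3).
∫_0^5/3 u² dx = 125/24, so ||u||_L² = 5*sqrt(30)/12.
∫_0^5/3 (u')² dx = 375*π^2/8, so ||u'||_L² = 5*sqrt(30)*π/4.
Ratio ||u||_L² / ||u'||_L² = 1/(3*π).
Sharp Poincaré constant on H^1_0(0, 5/3) is C_P = L/π = 5/(3*π), achieved by sin(3*π/5·x).
This is the k = 5 harmonic; the ratio L/(kπ) is strictly less than C_P = L/π, consistent with the sharp inequality ||u||_L² ≤ C_P ||u'||_L².


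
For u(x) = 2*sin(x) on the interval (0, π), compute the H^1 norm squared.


||u||_{H^1(0,π)}^2 = 4*π

u'(x) = 2*cos(x).
Expand u² and (u')² and integrate term by term on (0, π), using: for integers n ≥ 1, ∫_0^π sin²(nx) dx = ∫_0^π cos²(nx) dx = π/2; for n ≠ n', ∫_0^π sin(nx)sin(n'x) dx = ∫_0^π cos(nx)cos(n'x) dx = 0; and by product-to-sum, ∫_0^π sin(nx)cos(n'x) dx = ½∫_0^π [sin((n+n')x) + sin((n−n')x)] dx, which is 0 when n+n' is even and 2n/(n²−n'²) when n+n' is odd (it need not vanish on (0, π)).
  u² squared terms: (2)²·∫sin(x)² dx = 4·π/2 = 2*π.
  So ∫_0^π u² dx = 2*π.
  (u')² squared terms: (2)²·∫cos(x)² dx = 4·π/2 = 2*π.
  So ∫_0^π (u')² dx = 2*π.
||u||_{H^1}^2 = (2*π) + (2*π) = 4*π.


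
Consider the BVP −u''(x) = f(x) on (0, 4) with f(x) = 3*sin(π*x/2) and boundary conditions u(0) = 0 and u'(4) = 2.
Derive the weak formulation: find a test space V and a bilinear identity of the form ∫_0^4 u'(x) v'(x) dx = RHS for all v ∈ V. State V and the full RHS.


V = {v ∈ H^1(0, 4) : v(0) = 0} (test functions vanish at x = 0 where u is specified); weak form: ∫_0^4 u'v' dx = ∫_0^4 (3*sin(π*x/2)) v dx + 2·v(4) for all v ∈ V.

Multiply both sides by a test function v and integrate from 0 to 4:
  ∫_0^4 −u''(x) v(x) dx = ∫_0^4 f(x) v(x) dx.
Integrate the LHS by parts once:
  ∫_0^4 −u'' v dx = −[u'(x) v(x)]_0^4 + ∫_0^4 u'(x) v'(x) dx.
Thus ∫_0^4 u'(x) v'(x) dx = ∫_0^4 f(x) v(x) dx + [u'(x) v(x)]_0^4.
Choose V so that boundary terms are either known or forced to vanish.
Mixed BC: u(0) = 0 (Dirichlet) and u'(4) = 2 (Neumann). Define V = {v ∈ H^1(0, 4) : v(0) = 0}. Then [u' v]_0^4 = u'(4)·v(4) − u'(0)·0 = 2·v(4).
Weak formulation: find u (satisfying any essential BC) such that ∫_0^4 u'(x) v'(x) dx = ∫_0^4 f v dx + 2·v(4) for all v ∈ V (Dirichlet at 0 absorbed into V; Neumann datum at x = 4 contributes the boundary term).
Substituting f(x) = 3*sin(π*x/2), the right-hand side is ∫_0^4 (3*sin(π*x/2)) v dx + 2·v(4).


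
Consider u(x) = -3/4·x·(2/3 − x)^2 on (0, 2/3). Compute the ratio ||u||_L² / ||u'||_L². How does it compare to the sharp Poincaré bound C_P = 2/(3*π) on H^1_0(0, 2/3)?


||u||_L² / ||u'||_L² = sqrt(14)/21 < C_P = 2/(3*π).

u(x) = -3/4·x·(2/3 − x)^2, so u'(x) = (2 - 9*x)*(3*x - 2)/12.
u(x) = -3/4·x·(2/3 − x)^2 vanishes at x = 0 and x = 2/3, so u ∈ H^1_0(0, 2/3). Differentiate via the product rule and integrate the resulting polynomials term by term.
  ∫_0^2/3 u² dx = ∫_0^2/3 (9*x^6/16 - 3*x^5/2 + 3*x^4/2 - 2*x^3/3 + x^2/9) dx. Term by term:
    ∫_0^2/3 9*x^6/16 dx = 8/1701;  ∫_0^2/3 -3*x^5/2 dx = -16/729;  ∫_0^2/3 3*x^4/2 dx = 16/405;
    ∫_0^2/3 -2*x^3/3 dx = -8/243;  ∫_0^2/3 x^2/9 dx = 8/729.
  Sum: 8/1701 − 16/729 + 16/405 − 8/243 + 8/729 = 8/25515.
  ∫_0^2/3 (u')² dx = ∫_0^2/3 (81*x^4/16 - 9*x^3 + 11*x^2/2 - 4*x/3 + 1/9) dx. Term by term:
    ∫_0^2/3 81*x^4/16 dx = 2/15;  ∫_0^2/3 -9*x^3 dx = -4/9;  ∫_0^2/3 11*x^2/2 dx = 44/81;
    ∫_0^2/3 -4*x/3 dx = -8/27;  ∫_0^2/3 1/9 dx = 2/27.
  Sum: 2/15 − 4/9 + 44/81 − 8/27 + 2/27 = 4/405.
∫_0^2/3 u² dx = 8/25515, so ||u||_L² = 2*sqrt(70)/945.
∫_0^2/3 (u')² dx = 4/405, so ||u'||_L² = 2*sqrt(5)/45.
Ratio ||u||_L² / ||u'||_L² = sqrt(14)/21.
Sharp Poincaré constant on H^1_0(0, 2/3) is C_P = L/π = 2/(3*π), achieved by sin(3*π/2·x).
A polynomial bump cannot attain the sharp Poincaré constant (only the first sine eigenfunction does), so the ratio is strictly less than C_P, consistent with ||u||_L² ≤ C_P ||u'||_L².


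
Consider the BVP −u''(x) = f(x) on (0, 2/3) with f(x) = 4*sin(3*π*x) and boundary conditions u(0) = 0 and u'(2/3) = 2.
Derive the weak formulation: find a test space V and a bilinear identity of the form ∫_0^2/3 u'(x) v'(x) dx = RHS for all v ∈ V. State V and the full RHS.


V = {v ∈ H^1(0, 2/3) : v(0) = 0} (test functions vanish at x = 0 where u is specified); weak form: ∫_0^2/3 u'v' dx = ∫_0^2/3 (4*sin(3*π*x)) v dx + 2·v(2/3) for all v ∈ V.

Multiply both sides by a test function v and integrate from 0 to 2/3:
  ∫_0^2/3 −u''(x) v(x) dx = ∫_0^2/3 f(x) v(x) dx.
Integrate the LHS by parts once:
  ∫_0^2/3 −u'' v dx = −[u'(x) v(x)]_0^2/3 + ∫_0^2/3 u'(x) v'(x) dx.
Thus ∫_0^2/3 u'(x) v'(x) dx = ∫_0^2/3 f(x) v(x) dx + [u'(x) v(x)]_0^2/3.
Choose V so that boundary terms are either known or forced to vanish.
Mixed BC: u(0) = 0 (Dirichlet) and u'(2/3) = 2 (Neumann). Define V = {v ∈ H^1(0, 2/3) : v(0) = 0}. Then [u' v]_0^2/3 = u'(2/3)·v(2/3) − u'(0)·0 = 2·v(2/3).
Weak formulation: find u (satisfying any essential BC) such that ∫_0^2/3 u'(x) v'(x) dx = ∫_0^2/3 f v dx + 2·v(2/3) for all v ∈ V (Dirichlet at 0 absorbed into V; Neumann datum at x = 2/3 contributes the boundary term).
Substituting f(x) = 4*sin(3*π*x), the right-hand side is ∫_0^2/3 (4*sin(3*π*x)) v dx + 2·v(2/3).


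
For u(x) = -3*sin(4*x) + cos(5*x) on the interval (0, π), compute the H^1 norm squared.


||u||_{H^1(0,π)}^2 = 416/3 + 179*π/2

u'(x) = -5*sin(5*x) - 12*cos(4*x).
Expand u² and (u')² and integrate term by term on (0, π), using: for integers n ≥ 1, ∫_0^π sin²(nx) dx = ∫_0^π cos²(nx) dx = π/2; for n ≠ n', ∫_0^π sin(nx)sin(n'x) dx = ∫_0^π cos(nx)cos(n'x) dx = 0; and by product-to-sum, ∫_0^π sin(nx)cos(n'x) dx = ½∫_0^π [sin((n+n')x) + sin((n−n')x)] dx, which is 0 when n+n' is even and 2n/(n²−n'²) when n+n' is odd (it need not vanish on (0, π)).
  u² squared terms: (-3)²·∫sin(4x)² dx = 9·π/2 = 9*π/2;  (1)²·∫cos(5x)² dx = 1·π/2 = π/2.
  u² cross terms: 2·(-3)·(1)·∫sin(4x)·cos(5x) dx = -6·(-8/9) = 16/3.
  So ∫_0^π u² dx = 9*π/2 + π/2 + 16/3 = 16/3 + 5*π.
  (u')² squared terms: (-12)²·∫cos(4x)² dx = 144·π/2 = 72*π;  (-5)²·∫sin(5x)² dx = 25·π/2 = 25*π/2.
  (u')² cross terms: 2·(-12)·(-5)·∫cos(4x)·sin(5x) dx = 120·(10/9) = 400/3.
  So ∫_0^π (u')² dx = 72*π + 25*π/2 + 400/3 = 400/3 + 169*π/2.
||u||_{H^1}^2 = (16/3 + 5*π) + (400/3 + 169*π/2) = 416/3 + 179*π/2.


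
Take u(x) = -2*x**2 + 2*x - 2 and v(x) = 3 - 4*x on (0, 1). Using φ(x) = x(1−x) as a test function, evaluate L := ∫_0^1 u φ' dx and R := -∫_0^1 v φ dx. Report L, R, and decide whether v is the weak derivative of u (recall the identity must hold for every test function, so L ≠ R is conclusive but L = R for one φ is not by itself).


LHS = 0, RHS = -1/6. No, v is not the weak derivative of u.

u(x) = -2*x**2 + 2*x - 2, classical derivative u'(x) = 2 - 4*x.
φ(x) = x(1−x), so φ'(x) = 1 - 2*x.
Note φ(0) = φ(1) = 0, so the boundary term u·φ vanishes.
LHS = ∫_0^1 u(x) φ'(x) dx = ∫_0^1 (4*x^3 - 6*x^2 + 6*x - 2) dx. Term by term:
  ∫_0^1 4*x^3 dx = 1;  ∫_0^1 -6*x^2 dx = -2;  ∫_0^1 6*x dx = 3;
  ∫_0^1 -2 dx = -2.
Sum: 1 − 2 + 3 − 2 = 0.
So LHS = 0.
∫_0^1 v(x) φ(x) dx = ∫_0^1 (4*x^3 - 7*x^2 + 3*x) dx. Term by term:
  ∫_0^1 4*x^3 dx = 1;  ∫_0^1 -7*x^2 dx = -7/3;  ∫_0^1 3*x dx = 3/2.
Sum: 1 − 7/3 + 3/2 = 1/6.
So RHS = -∫_0^1 v(x) φ(x) dx = -1/6.
LHS − RHS = 1/6 ≠ 0, so the identity fails.
(For a valid weak derivative the identity must hold for EVERY test function, in particular this one. The failure shows v is NOT the weak derivative of u.)
Correct weak derivative would be u'(x) = 2 - 4*x.


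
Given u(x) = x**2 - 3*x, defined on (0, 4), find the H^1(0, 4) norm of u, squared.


||u||_{H^1}^2 = 572/15

The H^1 norm (squared) on an interval (0, L) is
  ||u||_{H^1}^2 = ∫_0^L u(x)^2 dx + ∫_0^L u'(x)^2 dx.
Compute u'(x) = 2*x - 3.
Then u(x)^2 = x**4 - 6*x**3 + 9*x**2 and u'(x)^2 = 4*x**2 - 12*x + 9.
Integrate each monomial from 0 to 4 using ∫_0^4 c·x^n dx = c·4^(n+1)/(n+1):
  ∫_0^4 u(x)^2 dx = ∫_0^4 (x^4 - 6*x^3 + 9*x^2) dx. Term by term:
    ∫_0^4 x^4 dx = 1024/5;  ∫_0^4 -6*x^3 dx = -384;  ∫_0^4 9*x^2 dx = 192.
  Sum: 1024/5 − 384 + 192 = 64/5.
  ∫_0^4 u'(x)^2 dx = ∫_0^4 (4*x^2 - 12*x + 9) dx. Term by term:
    ∫_0^4 4*x^2 dx = 256/3;  ∫_0^4 -12*x dx = -96;  ∫_0^4 9 dx = 36.
  Sum: 256/3 − 96 + 36 = 76/3.
Adding: ||u||_{H^1}^2 = 64/5 + 76/3 = 572/15.


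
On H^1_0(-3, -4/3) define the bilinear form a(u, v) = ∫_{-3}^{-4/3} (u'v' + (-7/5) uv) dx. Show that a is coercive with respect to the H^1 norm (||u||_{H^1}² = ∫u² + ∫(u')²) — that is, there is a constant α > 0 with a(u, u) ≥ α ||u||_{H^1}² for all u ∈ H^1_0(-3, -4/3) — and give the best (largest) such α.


α = (-35 + 9*π^2)/(25 + 9*π^2)

Coercivity of a(·,·) on H^1_0(-3, -4/3) means a(u, u) ≥ α ||u||_{H^1}² for every u ∈ H^1_0.
The interval has length L = 5/3, and Poincaré/coercivity depend only on L. Here a(u, u) = ∫(u')² + (-7/5)·∫u².
Here c = -7/5 < 0 with |c| < (π/L)² = 9*π^2/25, so coercivity still holds. The condition a(u,u) ≥ α||u||_{H^1}² reads (1−α)∫(u')² ≥ (α−c)∫u². Any admissible α is ≤ 1 (rapidly oscillating u have ∫u²/∫(u')² → 0), and α = 1 would force 0 ≥ (1−c)∫u², impossible since c < 1; so 1−α > 0. By the sharp Poincaré inequality on H^1_0 of an interval of length L, ∫(u')² ≥ (π/L)²∫u² with equality for the first sine mode sin(π(x−x₀)/L) (x₀ the left endpoint), so the inequality holds for all u iff (1−α)(π/L)² ≥ α − c, i.e. α ≤ ((π/L)² + c)/((π/L)² + 1) = (1 + c(L/π)²)/(1 + (L/π)²). (Direct route, valid since c ≤ 0: Poincaré gives c∫u² ≥ c(L/π)²∫(u')², so a(u,u) ≥ (1 + c(L/π)²)∫(u')², while ||u||_{H^1}² ≤ (1 + (L/π)²)∫(u')²; dividing yields the same α.) With (π/L)² = 9*π^2/25 and c = -7/5, the largest admissible constant is α = ((π/L)² + c)/((π/L)² + 1).
Simplifying, α = (-35 + 9*π^2)/(25 + 9*π^2).
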